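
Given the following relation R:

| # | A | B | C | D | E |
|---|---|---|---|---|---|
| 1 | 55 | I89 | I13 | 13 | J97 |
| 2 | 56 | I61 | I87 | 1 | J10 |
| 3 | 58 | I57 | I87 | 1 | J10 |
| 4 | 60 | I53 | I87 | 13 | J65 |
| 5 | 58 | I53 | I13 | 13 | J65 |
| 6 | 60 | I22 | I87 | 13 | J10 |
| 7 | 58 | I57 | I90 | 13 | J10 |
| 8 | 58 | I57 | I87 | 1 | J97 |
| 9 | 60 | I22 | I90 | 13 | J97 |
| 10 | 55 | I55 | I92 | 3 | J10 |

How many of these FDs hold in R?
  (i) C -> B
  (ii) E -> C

(i) C -> B: C=I13: rows 1, 5 → B takes values {I89, I53} — violation; C=I87: rows 2, 3, 4, 6, 8 → B takes values {I61, I57, I53, I22} — violation; C=I90: rows 7, 9 → B takes values {I57, I22} — violation — fails.
(ii) E -> C: E=J97: rows 1, 8, 9 → C takes values {I13, I87, I90} — violation; E=J10: rows 2, 3, 6, 7, 10 → C takes values {I87, I90, I92} — violation; E=J65: rows 4, 5 → C takes values {I87, I13} — violation — fails.
None of the 2 dependencies hold.

0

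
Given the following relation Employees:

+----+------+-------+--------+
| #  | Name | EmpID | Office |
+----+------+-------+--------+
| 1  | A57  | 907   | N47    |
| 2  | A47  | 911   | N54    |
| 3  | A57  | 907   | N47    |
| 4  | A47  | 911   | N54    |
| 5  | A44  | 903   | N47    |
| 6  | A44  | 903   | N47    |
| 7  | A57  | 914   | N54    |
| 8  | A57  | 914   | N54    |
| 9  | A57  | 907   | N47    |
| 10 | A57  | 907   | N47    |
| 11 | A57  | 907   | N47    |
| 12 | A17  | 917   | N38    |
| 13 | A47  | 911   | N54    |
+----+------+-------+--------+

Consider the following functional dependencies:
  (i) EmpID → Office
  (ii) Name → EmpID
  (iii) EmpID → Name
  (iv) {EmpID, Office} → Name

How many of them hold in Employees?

(i) EmpID → Office: every LHS value maps to a single RHS value — holds.
(ii) Name → EmpID: Name=A57: rows 1, 3, 7, 8, 9, 10, 11 → EmpID takes values {907, 914} — violation — fails.
(iii) EmpID → Name: every LHS value maps to a single RHS value — holds.
(iv) {EmpID, Office} → Name: every LHS value maps to a single RHS value — holds.
3 of the 4 dependencies hold.

3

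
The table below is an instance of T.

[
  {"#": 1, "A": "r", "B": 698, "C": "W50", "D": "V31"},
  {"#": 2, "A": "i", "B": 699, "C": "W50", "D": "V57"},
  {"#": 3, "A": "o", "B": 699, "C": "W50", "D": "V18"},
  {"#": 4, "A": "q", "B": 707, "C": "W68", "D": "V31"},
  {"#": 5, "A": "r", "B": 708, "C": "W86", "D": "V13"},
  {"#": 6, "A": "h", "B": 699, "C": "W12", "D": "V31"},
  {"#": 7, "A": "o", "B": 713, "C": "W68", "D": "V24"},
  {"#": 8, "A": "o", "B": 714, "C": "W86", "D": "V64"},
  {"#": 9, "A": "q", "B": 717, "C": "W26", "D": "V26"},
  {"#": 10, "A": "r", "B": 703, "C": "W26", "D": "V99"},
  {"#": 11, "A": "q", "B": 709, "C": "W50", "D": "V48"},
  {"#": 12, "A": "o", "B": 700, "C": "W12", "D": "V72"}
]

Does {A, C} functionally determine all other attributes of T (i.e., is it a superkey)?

All 12 rows have distinct {A, C} values, so {A, C} → (all attributes) holds and {A, C} is a superkey.

Yes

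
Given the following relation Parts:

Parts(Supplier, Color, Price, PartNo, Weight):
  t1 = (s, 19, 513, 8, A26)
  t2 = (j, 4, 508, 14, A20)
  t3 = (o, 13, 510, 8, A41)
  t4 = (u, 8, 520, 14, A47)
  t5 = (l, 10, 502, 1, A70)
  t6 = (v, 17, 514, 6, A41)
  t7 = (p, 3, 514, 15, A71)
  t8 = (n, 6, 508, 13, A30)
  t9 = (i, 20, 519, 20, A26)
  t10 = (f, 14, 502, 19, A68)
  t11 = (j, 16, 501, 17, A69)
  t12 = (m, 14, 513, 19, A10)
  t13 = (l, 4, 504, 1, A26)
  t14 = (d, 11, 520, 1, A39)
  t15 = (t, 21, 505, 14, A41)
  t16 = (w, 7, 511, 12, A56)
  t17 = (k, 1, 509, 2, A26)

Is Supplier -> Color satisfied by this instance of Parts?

Supplier=s: row 1 → Color = 19 ✓
Supplier=j: rows 2, 11 → Color takes values {4, 16} — violation
Supplier=o: row 3 → Color = 13 ✓
Supplier=u: row 4 → Color = 8 ✓
Supplier=l: rows 5, 13 → Color takes values {10, 4} — violation
Supplier=v: row 6 → Color = 17 ✓
Supplier=p: row 7 → Color = 3 ✓
Supplier=n: row 8 → Color = 6 ✓
Supplier=i: row 9 → Color = 20 ✓
Supplier=f: row 10 → Color = 14 ✓
Supplier=m: row 12 → Color = 14 ✓
Supplier=d: row 14 → Color = 11 ✓
Supplier=t: row 15 → Color = 21 ✓
Supplier=w: row 16 → Color = 7 ✓
Supplier=k: row 17 → Color = 1 ✓
Two rows agree on Supplier but differ on Color, so Supplier -> Color does not hold.

No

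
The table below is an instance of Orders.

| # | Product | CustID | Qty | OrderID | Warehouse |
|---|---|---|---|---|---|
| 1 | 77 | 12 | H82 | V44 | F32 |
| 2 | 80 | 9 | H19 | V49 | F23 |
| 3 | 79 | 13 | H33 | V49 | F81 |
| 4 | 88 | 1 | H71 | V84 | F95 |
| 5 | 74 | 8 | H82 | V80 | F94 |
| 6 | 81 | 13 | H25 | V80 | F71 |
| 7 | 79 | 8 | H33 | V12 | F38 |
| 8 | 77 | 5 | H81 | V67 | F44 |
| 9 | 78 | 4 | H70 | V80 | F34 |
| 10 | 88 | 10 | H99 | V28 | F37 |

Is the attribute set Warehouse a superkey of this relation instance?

Yes

All 10 rows have distinct Warehouse values, so Warehouse → (all attributes) holds and Warehouse is a superkey.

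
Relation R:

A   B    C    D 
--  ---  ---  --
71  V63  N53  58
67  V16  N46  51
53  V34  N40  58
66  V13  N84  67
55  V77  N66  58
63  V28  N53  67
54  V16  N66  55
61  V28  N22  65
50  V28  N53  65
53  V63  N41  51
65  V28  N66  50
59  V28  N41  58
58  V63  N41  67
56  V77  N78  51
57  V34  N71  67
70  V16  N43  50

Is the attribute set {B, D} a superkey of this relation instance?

Two distinct rows share (B=V28, D=65), so {B, D} does not determine every attribute — not a superkey.

No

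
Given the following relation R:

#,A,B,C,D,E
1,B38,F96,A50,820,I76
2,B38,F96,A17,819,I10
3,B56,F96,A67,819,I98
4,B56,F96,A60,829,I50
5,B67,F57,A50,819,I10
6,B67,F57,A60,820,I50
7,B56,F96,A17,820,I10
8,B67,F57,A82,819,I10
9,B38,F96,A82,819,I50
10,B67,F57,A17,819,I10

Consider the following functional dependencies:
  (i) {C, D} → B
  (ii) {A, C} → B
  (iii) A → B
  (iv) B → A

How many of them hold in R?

(i) {C, D} → B: (C=A17, D=819): rows 2, 10 → B takes values {F96, F57} — violation; (C=A82, D=819): rows 8, 9 → B takes values {F57, F96} — violation — fails.
(ii) {A, C} → B: every LHS value maps to a single RHS value — holds.
(iii) A → B: every LHS value maps to a single RHS value — holds.
(iv) B → A: B=F96: rows 1, 2, 3, 4, 7, 9 → A takes values {B38, B56} — violation — fails.
2 of the 4 dependencies hold.

2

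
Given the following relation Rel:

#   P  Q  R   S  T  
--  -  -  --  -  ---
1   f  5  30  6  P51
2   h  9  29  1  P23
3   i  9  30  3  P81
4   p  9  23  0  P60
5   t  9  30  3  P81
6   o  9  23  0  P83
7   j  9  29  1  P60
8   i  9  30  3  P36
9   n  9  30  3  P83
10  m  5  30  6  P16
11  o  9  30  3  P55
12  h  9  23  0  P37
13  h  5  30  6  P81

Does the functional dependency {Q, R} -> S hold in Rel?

(Q=5, R=30): rows 1, 10, 13 → S = 6, 6, 6 ✓
(Q=9, R=29): rows 2, 7 → S = 1, 1 ✓
(Q=9, R=30): rows 3, 5, 8, 9, 11 → S = 3, 3, 3, 3, 3 ✓
(Q=9, R=23): rows 4, 6, 12 → S = 0, 0, 0 ✓
Every {Q, R} value is associated with a single S value, so {Q, R} -> S holds.

Yes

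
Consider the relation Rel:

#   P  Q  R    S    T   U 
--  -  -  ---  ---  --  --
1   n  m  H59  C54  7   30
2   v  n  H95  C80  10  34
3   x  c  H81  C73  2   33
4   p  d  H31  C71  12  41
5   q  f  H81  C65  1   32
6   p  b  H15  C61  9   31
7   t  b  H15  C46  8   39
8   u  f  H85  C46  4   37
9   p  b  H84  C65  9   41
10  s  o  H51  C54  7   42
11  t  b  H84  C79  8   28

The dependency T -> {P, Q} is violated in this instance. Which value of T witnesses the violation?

7

T=7: rows 1, 10 → {P,Q} takes values {(n, m), (s, o)} — violation
T=10: row 2 → {P,Q} = (v, n) ✓
T=2: row 3 → {P,Q} = (x, c) ✓
T=12: row 4 → {P,Q} = (p, d) ✓
T=1: row 5 → {P,Q} = (q, f) ✓
T=9: rows 6, 9 → {P,Q} = (p, b), (p, b) ✓
T=8: rows 7, 11 → {P,Q} = (t, b), (t, b) ✓
T=4: row 8 → {P,Q} = (u, f) ✓
The only T value with inconsistent RHS is T=7.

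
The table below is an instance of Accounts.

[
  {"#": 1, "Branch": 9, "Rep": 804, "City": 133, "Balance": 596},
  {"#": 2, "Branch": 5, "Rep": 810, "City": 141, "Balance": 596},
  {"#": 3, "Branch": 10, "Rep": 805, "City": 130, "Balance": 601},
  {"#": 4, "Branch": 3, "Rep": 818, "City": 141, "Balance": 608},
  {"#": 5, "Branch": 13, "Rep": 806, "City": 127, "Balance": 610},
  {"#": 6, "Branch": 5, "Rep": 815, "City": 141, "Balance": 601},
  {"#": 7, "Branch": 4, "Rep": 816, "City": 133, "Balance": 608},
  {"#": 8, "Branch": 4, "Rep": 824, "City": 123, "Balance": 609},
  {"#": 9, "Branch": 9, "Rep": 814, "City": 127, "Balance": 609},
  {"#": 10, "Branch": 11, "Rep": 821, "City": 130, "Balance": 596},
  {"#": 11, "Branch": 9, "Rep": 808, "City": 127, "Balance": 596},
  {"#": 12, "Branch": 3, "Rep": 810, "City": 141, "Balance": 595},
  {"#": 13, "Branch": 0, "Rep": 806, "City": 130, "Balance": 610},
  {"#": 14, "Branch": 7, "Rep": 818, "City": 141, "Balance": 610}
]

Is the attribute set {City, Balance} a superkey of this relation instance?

Yes

All 14 rows have distinct {City, Balance} values, so {City, Balance} → (all attributes) holds and {City, Balance} is a superkey.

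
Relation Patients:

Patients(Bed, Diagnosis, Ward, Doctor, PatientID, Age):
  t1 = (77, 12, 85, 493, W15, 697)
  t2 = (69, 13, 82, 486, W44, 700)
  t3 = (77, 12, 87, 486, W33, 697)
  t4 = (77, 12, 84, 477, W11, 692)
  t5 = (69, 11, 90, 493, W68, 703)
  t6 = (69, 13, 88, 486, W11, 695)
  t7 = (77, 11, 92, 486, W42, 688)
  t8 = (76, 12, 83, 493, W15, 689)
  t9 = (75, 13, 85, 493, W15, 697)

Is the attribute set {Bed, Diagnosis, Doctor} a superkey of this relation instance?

No

Rows 2 and 6 have the same {Bed, Diagnosis, Doctor} value (Bed=69, Diagnosis=13, Doctor=486) but are distinct tuples, so {Bed, Diagnosis, Doctor} does not determine every attribute — not a superkey.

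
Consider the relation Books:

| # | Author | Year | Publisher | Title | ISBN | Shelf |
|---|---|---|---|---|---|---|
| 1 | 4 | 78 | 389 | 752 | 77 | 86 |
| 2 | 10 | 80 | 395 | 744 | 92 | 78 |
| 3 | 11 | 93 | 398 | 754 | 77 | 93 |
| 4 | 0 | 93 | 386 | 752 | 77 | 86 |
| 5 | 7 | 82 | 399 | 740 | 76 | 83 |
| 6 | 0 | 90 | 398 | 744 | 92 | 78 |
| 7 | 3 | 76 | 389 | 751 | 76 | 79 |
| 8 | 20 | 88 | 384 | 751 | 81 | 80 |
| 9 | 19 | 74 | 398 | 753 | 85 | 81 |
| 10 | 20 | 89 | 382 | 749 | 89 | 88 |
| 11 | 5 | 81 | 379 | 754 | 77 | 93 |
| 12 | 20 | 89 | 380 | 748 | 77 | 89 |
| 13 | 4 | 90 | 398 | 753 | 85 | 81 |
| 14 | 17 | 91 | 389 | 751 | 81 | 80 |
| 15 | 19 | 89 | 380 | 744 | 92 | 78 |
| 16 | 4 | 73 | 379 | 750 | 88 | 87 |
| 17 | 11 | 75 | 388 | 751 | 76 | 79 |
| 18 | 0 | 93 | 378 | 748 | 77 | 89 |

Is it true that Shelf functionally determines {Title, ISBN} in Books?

Yes

Shelf=86: rows 1, 4 → {Title,ISBN} = (752, 77), (752, 77) ✓
Shelf=78: rows 2, 6, 15 → {Title,ISBN} = (744, 92), (744, 92), (744, 92) ✓
Shelf=93: rows 3, 11 → {Title,ISBN} = (754, 77), (754, 77) ✓
Shelf=83: row 5 → {Title,ISBN} = (740, 76) ✓
Shelf=79: rows 7, 17 → {Title,ISBN} = (751, 76), (751, 76) ✓
Shelf=80: rows 8, 14 → {Title,ISBN} = (751, 81), (751, 81) ✓
Shelf=81: rows 9, 13 → {Title,ISBN} = (753, 85), (753, 85) ✓
Shelf=88: row 10 → {Title,ISBN} = (749, 89) ✓
Shelf=89: rows 12, 18 → {Title,ISBN} = (748, 77), (748, 77) ✓
Shelf=87: row 16 → {Title,ISBN} = (750, 88) ✓
Every Shelf value is associated with a single {Title, ISBN} value, so Shelf -> {Title, ISBN} holds.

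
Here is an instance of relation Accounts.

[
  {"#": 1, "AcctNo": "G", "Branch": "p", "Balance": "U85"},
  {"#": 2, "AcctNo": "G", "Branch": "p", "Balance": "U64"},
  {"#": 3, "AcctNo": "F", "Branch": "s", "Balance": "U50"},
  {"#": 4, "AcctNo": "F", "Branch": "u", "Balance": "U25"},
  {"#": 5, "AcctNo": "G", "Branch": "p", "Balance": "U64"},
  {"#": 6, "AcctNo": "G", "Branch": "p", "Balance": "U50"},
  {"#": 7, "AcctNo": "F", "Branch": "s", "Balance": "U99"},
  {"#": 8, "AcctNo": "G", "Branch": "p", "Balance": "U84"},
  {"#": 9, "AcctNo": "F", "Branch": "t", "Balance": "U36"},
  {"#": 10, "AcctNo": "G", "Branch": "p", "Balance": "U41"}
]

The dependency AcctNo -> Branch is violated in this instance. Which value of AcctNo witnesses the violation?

F

AcctNo=G: rows 1, 2, 5, 6, 8, 10 → Branch = p, p, p, p, p, p ✓
AcctNo=F: rows 3, 4, 7, 9 → Branch takes values {s, u, t} — violation
The only AcctNo value with inconsistent Branch is AcctNo=F.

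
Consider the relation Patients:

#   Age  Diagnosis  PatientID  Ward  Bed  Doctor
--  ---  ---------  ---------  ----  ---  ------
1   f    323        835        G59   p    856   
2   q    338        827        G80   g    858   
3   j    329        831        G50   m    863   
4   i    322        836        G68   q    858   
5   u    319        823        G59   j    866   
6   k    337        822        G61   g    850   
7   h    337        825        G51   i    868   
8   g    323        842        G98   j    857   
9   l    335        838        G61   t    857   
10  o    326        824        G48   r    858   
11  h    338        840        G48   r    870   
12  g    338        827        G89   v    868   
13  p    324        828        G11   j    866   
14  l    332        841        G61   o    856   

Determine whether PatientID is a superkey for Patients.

Rows 2 and 12 have the same PatientID value PatientID=827 but are distinct tuples, so PatientID does not determine every attribute — not a superkey.

No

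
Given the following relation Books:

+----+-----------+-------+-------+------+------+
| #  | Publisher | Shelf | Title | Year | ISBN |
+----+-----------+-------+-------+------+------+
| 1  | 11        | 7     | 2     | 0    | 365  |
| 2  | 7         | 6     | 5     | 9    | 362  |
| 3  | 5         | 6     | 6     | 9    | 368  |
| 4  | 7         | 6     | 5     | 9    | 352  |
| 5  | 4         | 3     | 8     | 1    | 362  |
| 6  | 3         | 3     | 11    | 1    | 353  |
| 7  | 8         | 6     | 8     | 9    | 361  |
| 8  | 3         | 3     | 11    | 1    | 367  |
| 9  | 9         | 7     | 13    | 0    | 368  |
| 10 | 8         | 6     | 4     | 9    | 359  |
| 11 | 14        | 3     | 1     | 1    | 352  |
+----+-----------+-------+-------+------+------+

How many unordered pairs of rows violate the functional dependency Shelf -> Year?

Shelf=7: all 2 rows agree on Year — 0 pairs.
Shelf=6: all 5 rows agree on Year — 0 pairs.
Shelf=3: all 4 rows agree on Year — 0 pairs.

0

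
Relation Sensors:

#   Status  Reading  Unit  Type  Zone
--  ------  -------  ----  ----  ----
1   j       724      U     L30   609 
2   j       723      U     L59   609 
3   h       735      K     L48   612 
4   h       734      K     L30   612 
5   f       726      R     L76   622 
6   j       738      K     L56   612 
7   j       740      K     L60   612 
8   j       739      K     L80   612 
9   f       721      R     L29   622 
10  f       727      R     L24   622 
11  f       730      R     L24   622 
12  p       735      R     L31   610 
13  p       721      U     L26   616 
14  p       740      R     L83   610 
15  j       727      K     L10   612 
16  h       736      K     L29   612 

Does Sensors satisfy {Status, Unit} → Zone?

(Status=j, Unit=U): rows 1, 2 → Zone = 609, 609 ✓
(Status=h, Unit=K): rows 3, 4, 16 → Zone = 612, 612, 612 ✓
(Status=f, Unit=R): rows 5, 9, 10, 11 → Zone = 622, 622, 622, 622 ✓
(Status=j, Unit=K): rows 6, 7, 8, 15 → Zone = 612, 612, 612, 612 ✓
(Status=p, Unit=R): rows 12, 14 → Zone = 610, 610 ✓
(Status=p, Unit=U): row 13 → Zone = 616 ✓
Every {Status, Unit} value is associated with a single Zone value, so {Status, Unit} → Zone holds.

Yes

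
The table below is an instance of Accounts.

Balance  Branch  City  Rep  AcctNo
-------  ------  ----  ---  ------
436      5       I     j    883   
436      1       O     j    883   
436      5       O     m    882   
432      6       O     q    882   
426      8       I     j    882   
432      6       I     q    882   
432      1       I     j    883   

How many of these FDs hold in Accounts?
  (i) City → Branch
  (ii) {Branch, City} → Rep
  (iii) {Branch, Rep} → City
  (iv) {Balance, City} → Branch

(i) City → Branch: City=I: 4 rows → Branch takes values {5, 8, 6, 1} — violation; City=O: 3 rows → Branch takes values {1, 5, 6} — violation — fails.
(ii) {Branch, City} → Rep: every LHS value maps to a single RHS value — holds.
(iii) {Branch, Rep} → City: (Branch=1, Rep=j): 2 rows → City takes values {O, I} — violation; (Branch=6, Rep=q): 2 rows → City takes values {O, I} — violation — fails.
(iv) {Balance, City} → Branch: (Balance=436, City=O): 2 rows → Branch takes values {1, 5} — violation; (Balance=432, City=I): 2 rows → Branch takes values {6, 1} — violation — fails.
1 of the 4 dependencies holds.

1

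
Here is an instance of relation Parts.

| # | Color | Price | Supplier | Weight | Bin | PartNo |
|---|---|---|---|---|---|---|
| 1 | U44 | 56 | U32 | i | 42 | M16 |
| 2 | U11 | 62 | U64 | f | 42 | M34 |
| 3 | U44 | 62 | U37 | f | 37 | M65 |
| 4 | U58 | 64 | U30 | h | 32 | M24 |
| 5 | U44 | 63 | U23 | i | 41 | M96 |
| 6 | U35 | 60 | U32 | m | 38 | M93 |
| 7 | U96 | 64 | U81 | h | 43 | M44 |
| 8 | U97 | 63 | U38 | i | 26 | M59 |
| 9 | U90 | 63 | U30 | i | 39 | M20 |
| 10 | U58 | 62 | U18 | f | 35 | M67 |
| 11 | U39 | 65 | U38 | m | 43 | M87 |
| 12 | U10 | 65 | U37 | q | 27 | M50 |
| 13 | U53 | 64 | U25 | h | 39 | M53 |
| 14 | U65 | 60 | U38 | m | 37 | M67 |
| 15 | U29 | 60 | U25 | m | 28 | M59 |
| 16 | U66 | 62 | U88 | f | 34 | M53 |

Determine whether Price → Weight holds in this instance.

Price=56: row 1 → Weight = i ✓
Price=62: rows 2, 3, 10, 16 → Weight = f, f, f, f ✓
Price=64: rows 4, 7, 13 → Weight = h, h, h ✓
Price=63: rows 5, 8, 9 → Weight = i, i, i ✓
Price=60: rows 6, 14, 15 → Weight = m, m, m ✓
Price=65: rows 11, 12 → Weight takes values {m, q} — violation
Two rows agree on Price but differ on Weight, so Price → Weight does not hold.

No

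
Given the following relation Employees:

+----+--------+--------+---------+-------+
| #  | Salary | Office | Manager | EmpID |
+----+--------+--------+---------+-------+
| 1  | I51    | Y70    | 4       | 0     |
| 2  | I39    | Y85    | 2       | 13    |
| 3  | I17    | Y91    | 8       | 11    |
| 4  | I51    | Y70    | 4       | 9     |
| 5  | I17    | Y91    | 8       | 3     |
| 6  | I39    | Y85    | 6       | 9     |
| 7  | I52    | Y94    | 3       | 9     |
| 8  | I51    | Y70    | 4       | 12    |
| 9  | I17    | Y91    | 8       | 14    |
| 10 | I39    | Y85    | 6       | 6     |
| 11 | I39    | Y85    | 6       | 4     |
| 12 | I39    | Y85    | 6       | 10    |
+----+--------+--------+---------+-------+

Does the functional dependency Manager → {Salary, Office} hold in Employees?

Yes

Manager=4: rows 1, 4, 8 → {Salary,Office} = (I51, Y70), (I51, Y70), (I51, Y70) ✓
Manager=2: row 2 → {Salary,Office} = (I39, Y85) ✓
Manager=8: rows 3, 5, 9 → {Salary,Office} = (I17, Y91), (I17, Y91), (I17, Y91) ✓
Manager=6: rows 6, 10, 11, 12 → {Salary,Office} = (I39, Y85), (I39, Y85), (I39, Y85), (I39, Y85) ✓
Manager=3: row 7 → {Salary,Office} = (I52, Y94) ✓
Every Manager value is associated with a single {Salary, Office} value, so Manager → {Salary, Office} holds.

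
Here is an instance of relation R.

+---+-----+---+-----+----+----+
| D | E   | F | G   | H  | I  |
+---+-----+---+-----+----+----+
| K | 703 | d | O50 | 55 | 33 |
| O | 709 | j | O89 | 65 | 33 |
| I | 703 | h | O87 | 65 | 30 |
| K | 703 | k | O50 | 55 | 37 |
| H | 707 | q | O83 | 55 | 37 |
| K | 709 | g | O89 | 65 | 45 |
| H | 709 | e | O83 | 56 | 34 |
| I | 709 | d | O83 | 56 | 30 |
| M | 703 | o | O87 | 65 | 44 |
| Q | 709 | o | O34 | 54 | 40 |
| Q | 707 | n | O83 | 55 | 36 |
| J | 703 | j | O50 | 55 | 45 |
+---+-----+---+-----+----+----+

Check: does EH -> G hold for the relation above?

Yes

(E=703, H=55): 3 rows → G = O50, O50, O50 ✓
(E=709, H=65): 2 rows → G = O89, O89 ✓
(E=703, H=65): 2 rows → G = O87, O87 ✓
(E=707, H=55): 2 rows → G = O83, O83 ✓
(E=709, H=56): 2 rows → G = O83, O83 ✓
(E=709, H=54): 1 row → G = O34 ✓
Every EH value is associated with a single G value, so EH -> G holds.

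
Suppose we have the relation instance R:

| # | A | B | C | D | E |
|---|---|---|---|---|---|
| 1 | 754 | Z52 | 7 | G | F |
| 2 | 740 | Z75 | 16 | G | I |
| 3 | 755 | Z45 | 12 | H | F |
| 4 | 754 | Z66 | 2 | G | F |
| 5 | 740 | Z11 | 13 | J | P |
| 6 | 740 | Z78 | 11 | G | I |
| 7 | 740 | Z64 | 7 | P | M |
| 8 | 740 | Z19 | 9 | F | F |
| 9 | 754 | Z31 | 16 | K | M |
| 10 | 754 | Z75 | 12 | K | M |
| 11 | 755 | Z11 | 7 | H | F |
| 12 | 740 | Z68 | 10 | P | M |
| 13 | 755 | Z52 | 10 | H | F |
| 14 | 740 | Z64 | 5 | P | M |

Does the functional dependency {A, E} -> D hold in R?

Yes

(A=754, E=F): rows 1, 4 → D = G, G ✓
(A=740, E=I): rows 2, 6 → D = G, G ✓
(A=755, E=F): rows 3, 11, 13 → D = H, H, H ✓
(A=740, E=P): row 5 → D = J ✓
(A=740, E=M): rows 7, 12, 14 → D = P, P, P ✓
(A=740, E=F): row 8 → D = F ✓
(A=754, E=M): rows 9, 10 → D = K, K ✓
Every {A, E} value is associated with a single D value, so {A, E} -> D holds.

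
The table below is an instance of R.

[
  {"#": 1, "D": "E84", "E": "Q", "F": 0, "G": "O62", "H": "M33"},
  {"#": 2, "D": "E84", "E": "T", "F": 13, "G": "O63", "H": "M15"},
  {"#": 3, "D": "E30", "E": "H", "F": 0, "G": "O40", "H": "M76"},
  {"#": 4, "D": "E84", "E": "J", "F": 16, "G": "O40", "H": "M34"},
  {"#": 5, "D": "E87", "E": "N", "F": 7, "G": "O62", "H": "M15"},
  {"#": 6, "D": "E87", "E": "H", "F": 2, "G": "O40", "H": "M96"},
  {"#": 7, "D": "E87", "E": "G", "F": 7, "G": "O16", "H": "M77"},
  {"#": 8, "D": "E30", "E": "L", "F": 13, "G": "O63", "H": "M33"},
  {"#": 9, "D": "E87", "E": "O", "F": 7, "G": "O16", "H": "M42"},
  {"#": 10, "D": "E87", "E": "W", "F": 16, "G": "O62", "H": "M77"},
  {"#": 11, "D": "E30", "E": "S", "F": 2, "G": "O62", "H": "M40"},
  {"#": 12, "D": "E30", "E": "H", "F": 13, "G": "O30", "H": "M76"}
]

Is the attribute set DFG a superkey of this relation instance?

Rows 7 and 9 have the same DFG value (D=E87, F=7, G=O16) but are distinct tuples, so DFG does not determine every attribute — not a superkey.

No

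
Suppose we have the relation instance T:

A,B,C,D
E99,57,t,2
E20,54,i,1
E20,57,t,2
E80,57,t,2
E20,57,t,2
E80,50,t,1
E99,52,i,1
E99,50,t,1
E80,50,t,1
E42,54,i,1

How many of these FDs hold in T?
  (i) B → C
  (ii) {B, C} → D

(i) B → C: every LHS value maps to a single RHS value — holds.
(ii) {B, C} → D: every LHS value maps to a single RHS value — holds.
2 of the 2 dependencies hold.

2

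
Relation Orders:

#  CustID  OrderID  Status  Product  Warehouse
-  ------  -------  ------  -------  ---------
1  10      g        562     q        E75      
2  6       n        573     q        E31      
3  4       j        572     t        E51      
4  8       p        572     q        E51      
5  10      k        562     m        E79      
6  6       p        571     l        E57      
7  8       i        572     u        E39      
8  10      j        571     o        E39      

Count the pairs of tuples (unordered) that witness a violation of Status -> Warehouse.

4

Status=562: violating pairs (1,5) — 1 pair.
Status=572: violating pairs (3,7), (4,7) — 2 pairs.
Status=571: violating pairs (6,8) — 1 pair.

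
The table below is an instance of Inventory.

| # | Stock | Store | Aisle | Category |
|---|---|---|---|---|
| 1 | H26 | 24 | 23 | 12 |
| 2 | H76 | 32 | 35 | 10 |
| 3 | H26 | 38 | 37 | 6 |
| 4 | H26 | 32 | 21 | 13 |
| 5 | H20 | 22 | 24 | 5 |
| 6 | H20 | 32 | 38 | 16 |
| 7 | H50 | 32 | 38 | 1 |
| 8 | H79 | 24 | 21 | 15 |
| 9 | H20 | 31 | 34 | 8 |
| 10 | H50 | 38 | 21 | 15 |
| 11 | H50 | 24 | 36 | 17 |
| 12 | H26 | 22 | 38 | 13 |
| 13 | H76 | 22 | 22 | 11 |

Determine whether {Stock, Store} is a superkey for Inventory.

All 13 rows have distinct {Stock, Store} values, so {Stock, Store} → (all attributes) holds and {Stock, Store} is a superkey.

Yes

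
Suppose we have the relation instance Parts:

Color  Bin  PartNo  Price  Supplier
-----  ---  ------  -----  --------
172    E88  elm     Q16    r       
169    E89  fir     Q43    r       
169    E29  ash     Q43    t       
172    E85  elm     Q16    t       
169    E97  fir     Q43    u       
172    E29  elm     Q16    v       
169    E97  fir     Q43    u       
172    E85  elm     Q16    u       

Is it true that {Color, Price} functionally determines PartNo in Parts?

No

(Color=172, Price=Q16): 4 rows → PartNo = elm, elm, elm, elm ✓
(Color=169, Price=Q43): 4 rows → PartNo takes values {fir, ash} — violation
Two rows agree on {Color, Price} but differ on PartNo, so {Color, Price} → PartNo does not hold.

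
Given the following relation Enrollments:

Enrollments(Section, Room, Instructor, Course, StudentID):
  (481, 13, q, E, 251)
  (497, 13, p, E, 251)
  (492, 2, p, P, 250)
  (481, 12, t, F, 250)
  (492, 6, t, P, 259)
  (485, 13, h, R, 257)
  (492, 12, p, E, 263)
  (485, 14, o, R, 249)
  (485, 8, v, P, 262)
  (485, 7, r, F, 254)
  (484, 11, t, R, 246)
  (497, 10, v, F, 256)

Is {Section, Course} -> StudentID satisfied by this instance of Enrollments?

(Section=481, Course=E): 1 row → StudentID = 251 ✓
(Section=497, Course=E): 1 row → StudentID = 251 ✓
(Section=492, Course=P): 2 rows → StudentID takes values {250, 259} — violation
(Section=481, Course=F): 1 row → StudentID = 250 ✓
(Section=485, Course=R): 2 rows → StudentID takes values {257, 249} — violation
(Section=492, Course=E): 1 row → StudentID = 263 ✓
(Section=485, Course=P): 1 row → StudentID = 262 ✓
(Section=485, Course=F): 1 row → StudentID = 254 ✓
(Section=484, Course=R): 1 row → StudentID = 246 ✓
(Section=497, Course=F): 1 row → StudentID = 256 ✓
Two rows agree on {Section, Course} but differ on StudentID, so {Section, Course} -> StudentID does not hold.

No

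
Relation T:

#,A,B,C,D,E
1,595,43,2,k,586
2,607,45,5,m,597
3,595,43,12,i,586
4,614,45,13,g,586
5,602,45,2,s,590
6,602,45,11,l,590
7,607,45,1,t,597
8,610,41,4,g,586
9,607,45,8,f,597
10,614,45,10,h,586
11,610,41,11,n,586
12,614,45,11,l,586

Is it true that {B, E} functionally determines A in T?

Yes

(B=43, E=586): rows 1, 3 → A = 595, 595 ✓
(B=45, E=597): rows 2, 7, 9 → A = 607, 607, 607 ✓
(B=45, E=586): rows 4, 10, 12 → A = 614, 614, 614 ✓
(B=45, E=590): rows 5, 6 → A = 602, 602 ✓
(B=41, E=586): rows 8, 11 → A = 610, 610 ✓
Every {B, E} value is associated with a single A value, so {B, E} -> A holds.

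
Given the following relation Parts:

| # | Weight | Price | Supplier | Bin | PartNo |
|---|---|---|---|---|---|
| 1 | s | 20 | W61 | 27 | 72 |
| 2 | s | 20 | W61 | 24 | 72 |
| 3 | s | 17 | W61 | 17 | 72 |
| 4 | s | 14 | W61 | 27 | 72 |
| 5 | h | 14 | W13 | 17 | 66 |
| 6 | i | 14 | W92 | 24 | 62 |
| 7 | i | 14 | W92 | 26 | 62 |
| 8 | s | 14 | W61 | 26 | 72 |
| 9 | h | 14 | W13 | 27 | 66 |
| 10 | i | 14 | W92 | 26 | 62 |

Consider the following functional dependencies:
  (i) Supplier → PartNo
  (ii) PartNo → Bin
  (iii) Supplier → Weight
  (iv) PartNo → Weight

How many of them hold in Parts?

3

(i) Supplier → PartNo: every LHS value maps to a single RHS value — holds.
(ii) PartNo → Bin: PartNo=72: rows 1, 2, 3, 4, 8 → Bin takes values {27, 24, 17, 26} — violation; PartNo=66: rows 5, 9 → Bin takes values {17, 27} — violation; PartNo=62: rows 6, 7, 10 → Bin takes values {24, 26} — violation — fails.
(iii) Supplier → Weight: every LHS value maps to a single RHS value — holds.
(iv) PartNo → Weight: every LHS value maps to a single RHS value — holds.
3 of the 4 dependencies hold.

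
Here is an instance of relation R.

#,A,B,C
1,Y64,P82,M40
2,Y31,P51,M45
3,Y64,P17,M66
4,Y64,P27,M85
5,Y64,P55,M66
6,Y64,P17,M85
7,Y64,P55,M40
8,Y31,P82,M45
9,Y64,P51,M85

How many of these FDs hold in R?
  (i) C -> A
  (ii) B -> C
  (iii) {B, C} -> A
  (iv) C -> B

2

(i) C -> A: every LHS value maps to a single RHS value — holds.
(ii) B -> C: B=P82: rows 1, 8 → C takes values {M40, M45} — violation; B=P51: rows 2, 9 → C takes values {M45, M85} — violation; B=P17: rows 3, 6 → C takes values {M66, M85} — violation; B=P55: rows 5, 7 → C takes values {M66, M40} — violation — fails.
(iii) {B, C} -> A: every LHS value maps to a single RHS value — holds.
(iv) C -> B: C=M40: rows 1, 7 → B takes values {P82, P55} — violation; C=M45: rows 2, 8 → B takes values {P51, P82} — violation; C=M66: rows 3, 5 → B takes values {P17, P55} — violation; C=M85: rows 4, 6, 9 → B takes values {P27, P17, P51} — violation — fails.
2 of the 4 dependencies hold.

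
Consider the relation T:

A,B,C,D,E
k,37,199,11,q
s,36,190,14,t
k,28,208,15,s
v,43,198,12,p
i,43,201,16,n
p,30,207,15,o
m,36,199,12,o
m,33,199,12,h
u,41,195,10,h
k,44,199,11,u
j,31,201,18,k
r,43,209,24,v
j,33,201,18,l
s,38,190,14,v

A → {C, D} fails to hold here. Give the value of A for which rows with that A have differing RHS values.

A=k: 3 rows → {C,D} takes values {(199, 11), (208, 15)} — violation
A=s: 2 rows → {C,D} = (190, 14), (190, 14) ✓
A=v: 1 row → {C,D} = (198, 12) ✓
A=i: 1 row → {C,D} = (201, 16) ✓
A=p: 1 row → {C,D} = (207, 15) ✓
A=m: 2 rows → {C,D} = (199, 12), (199, 12) ✓
A=u: 1 row → {C,D} = (195, 10) ✓
A=j: 2 rows → {C,D} = (201, 18), (201, 18) ✓
A=r: 1 row → {C,D} = (209, 24) ✓
The only A value with inconsistent RHS is A=k.

k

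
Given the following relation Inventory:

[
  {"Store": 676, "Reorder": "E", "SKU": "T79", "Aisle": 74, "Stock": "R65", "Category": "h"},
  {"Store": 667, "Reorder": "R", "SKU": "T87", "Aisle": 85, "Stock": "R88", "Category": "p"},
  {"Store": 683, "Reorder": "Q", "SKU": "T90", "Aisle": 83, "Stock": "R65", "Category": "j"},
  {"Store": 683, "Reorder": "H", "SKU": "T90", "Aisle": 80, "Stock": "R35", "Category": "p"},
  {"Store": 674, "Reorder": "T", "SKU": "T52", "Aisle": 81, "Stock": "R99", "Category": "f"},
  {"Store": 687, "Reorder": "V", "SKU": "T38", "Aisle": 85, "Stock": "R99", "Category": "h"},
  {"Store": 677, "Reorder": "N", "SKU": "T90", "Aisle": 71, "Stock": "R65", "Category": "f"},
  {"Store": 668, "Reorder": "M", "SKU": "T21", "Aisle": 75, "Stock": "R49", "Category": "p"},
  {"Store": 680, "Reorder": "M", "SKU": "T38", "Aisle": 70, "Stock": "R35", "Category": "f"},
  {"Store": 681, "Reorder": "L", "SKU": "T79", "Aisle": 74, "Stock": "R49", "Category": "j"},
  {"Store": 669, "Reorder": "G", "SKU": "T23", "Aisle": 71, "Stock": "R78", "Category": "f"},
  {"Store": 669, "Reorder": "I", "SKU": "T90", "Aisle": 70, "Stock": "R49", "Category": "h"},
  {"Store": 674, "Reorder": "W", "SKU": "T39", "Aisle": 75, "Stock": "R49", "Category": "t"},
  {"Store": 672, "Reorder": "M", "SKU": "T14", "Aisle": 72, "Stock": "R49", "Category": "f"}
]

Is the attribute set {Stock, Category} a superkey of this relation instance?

Yes

All 14 rows have distinct {Stock, Category} values, so {Stock, Category} → (all attributes) holds and {Stock, Category} is a superkey.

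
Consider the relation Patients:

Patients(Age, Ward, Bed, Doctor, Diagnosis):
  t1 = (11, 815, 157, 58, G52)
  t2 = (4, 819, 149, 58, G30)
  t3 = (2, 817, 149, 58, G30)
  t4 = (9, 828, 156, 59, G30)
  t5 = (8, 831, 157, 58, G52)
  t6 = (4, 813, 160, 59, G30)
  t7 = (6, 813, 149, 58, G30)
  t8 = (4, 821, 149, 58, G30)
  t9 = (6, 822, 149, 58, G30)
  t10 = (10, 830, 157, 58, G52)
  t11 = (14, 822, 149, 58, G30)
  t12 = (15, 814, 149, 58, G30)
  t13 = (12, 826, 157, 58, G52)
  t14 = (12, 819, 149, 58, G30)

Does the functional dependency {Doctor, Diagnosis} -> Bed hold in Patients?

No

(Doctor=58, Diagnosis=G52): rows 1, 5, 10, 13 → Bed = 157, 157, 157, 157 ✓
(Doctor=58, Diagnosis=G30): rows 2, 3, 7, 8, 9, 11, 12, 14 → Bed = 149, 149, 149, 149, 149, 149, 149, 149 ✓
(Doctor=59, Diagnosis=G30): rows 4, 6 → Bed takes values {156, 160} — violation
Two rows agree on {Doctor, Diagnosis} but differ on Bed, so {Doctor, Diagnosis} -> Bed does not hold.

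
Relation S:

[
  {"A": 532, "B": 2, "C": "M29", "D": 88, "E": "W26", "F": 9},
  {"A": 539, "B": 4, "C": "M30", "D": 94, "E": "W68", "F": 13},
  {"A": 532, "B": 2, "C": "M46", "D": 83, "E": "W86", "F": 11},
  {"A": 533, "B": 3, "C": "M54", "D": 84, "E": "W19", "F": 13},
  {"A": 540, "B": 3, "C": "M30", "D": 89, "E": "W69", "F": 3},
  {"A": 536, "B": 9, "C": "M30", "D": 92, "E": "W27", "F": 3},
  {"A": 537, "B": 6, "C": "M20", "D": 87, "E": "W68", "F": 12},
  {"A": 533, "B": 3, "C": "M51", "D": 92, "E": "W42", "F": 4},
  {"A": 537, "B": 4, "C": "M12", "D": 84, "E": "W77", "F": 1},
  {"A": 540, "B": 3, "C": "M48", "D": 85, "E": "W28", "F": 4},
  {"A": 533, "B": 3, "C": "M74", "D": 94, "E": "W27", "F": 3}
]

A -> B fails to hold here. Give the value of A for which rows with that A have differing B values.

537

A=532: 2 rows → B = 2, 2 ✓
A=539: 1 row → B = 4 ✓
A=533: 3 rows → B = 3, 3, 3 ✓
A=540: 2 rows → B = 3, 3 ✓
A=536: 1 row → B = 9 ✓
A=537: 2 rows → B takes values {6, 4} — violation
The only A value with inconsistent B is A=537.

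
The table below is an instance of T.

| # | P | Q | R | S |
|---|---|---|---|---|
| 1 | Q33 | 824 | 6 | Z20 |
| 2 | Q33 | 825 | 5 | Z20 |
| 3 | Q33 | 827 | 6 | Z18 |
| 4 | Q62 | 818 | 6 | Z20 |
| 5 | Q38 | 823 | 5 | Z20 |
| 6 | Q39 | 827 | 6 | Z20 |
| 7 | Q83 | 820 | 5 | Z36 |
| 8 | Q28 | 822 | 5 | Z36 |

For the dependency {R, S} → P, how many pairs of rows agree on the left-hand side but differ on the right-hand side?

5

(R=6, S=Z20): violating pairs (1,4), (1,6), (4,6) — 3 pairs.
(R=5, S=Z20): violating pairs (2,5) — 1 pair.
(R=5, S=Z36): violating pairs (7,8) — 1 pair.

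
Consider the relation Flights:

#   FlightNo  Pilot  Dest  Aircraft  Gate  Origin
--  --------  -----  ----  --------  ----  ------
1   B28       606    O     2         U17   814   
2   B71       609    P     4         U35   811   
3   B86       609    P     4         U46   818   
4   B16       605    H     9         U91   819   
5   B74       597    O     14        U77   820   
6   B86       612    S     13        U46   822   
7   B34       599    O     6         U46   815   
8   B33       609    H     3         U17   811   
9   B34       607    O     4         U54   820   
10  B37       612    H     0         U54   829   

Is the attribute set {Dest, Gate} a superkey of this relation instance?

Yes

All 10 rows have distinct {Dest, Gate} values, so {Dest, Gate} → (all attributes) holds and {Dest, Gate} is a superkey.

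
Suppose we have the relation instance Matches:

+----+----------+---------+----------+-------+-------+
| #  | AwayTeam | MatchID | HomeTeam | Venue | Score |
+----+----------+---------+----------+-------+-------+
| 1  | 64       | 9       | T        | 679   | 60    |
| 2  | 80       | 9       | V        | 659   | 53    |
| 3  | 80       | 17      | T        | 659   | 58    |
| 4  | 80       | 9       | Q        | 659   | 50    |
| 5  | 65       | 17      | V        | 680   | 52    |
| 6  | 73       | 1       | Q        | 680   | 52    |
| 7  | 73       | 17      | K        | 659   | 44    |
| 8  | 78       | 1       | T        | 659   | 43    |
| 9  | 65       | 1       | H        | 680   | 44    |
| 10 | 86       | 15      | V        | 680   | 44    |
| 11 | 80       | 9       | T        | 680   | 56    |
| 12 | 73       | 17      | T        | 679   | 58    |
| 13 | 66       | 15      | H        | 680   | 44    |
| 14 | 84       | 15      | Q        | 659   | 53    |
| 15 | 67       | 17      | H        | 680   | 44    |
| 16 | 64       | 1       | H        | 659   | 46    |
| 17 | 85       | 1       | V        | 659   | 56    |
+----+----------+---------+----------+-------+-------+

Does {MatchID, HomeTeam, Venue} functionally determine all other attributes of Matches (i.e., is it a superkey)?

All 17 rows have distinct {MatchID, HomeTeam, Venue} values, so {MatchID, HomeTeam, Venue} → (all attributes) holds and {MatchID, HomeTeam, Venue} is a superkey.

Yes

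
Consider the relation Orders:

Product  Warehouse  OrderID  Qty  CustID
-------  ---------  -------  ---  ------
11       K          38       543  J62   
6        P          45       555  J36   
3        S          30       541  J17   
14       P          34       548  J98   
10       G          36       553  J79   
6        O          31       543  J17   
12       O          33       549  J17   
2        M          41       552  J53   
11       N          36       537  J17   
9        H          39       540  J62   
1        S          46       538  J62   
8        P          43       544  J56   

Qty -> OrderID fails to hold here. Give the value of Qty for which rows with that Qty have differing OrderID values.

Qty=543: 2 rows → OrderID takes values {38, 31} — violation
Qty=555: 1 row → OrderID = 45 ✓
Qty=541: 1 row → OrderID = 30 ✓
Qty=548: 1 row → OrderID = 34 ✓
Qty=553: 1 row → OrderID = 36 ✓
Qty=549: 1 row → OrderID = 33 ✓
Qty=552: 1 row → OrderID = 41 ✓
Qty=537: 1 row → OrderID = 36 ✓
Qty=540: 1 row → OrderID = 39 ✓
Qty=538: 1 row → OrderID = 46 ✓
Qty=544: 1 row → OrderID = 43 ✓
The only Qty value with inconsistent OrderID is Qty=543.

543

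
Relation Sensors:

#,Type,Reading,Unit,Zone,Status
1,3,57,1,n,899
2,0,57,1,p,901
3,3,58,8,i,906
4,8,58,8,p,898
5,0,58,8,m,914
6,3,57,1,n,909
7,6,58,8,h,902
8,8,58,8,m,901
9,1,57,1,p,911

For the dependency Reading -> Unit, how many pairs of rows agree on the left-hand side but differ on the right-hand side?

Reading=57: all 4 rows agree on Unit — 0 pairs.
Reading=58: all 5 rows agree on Unit — 0 pairs.

0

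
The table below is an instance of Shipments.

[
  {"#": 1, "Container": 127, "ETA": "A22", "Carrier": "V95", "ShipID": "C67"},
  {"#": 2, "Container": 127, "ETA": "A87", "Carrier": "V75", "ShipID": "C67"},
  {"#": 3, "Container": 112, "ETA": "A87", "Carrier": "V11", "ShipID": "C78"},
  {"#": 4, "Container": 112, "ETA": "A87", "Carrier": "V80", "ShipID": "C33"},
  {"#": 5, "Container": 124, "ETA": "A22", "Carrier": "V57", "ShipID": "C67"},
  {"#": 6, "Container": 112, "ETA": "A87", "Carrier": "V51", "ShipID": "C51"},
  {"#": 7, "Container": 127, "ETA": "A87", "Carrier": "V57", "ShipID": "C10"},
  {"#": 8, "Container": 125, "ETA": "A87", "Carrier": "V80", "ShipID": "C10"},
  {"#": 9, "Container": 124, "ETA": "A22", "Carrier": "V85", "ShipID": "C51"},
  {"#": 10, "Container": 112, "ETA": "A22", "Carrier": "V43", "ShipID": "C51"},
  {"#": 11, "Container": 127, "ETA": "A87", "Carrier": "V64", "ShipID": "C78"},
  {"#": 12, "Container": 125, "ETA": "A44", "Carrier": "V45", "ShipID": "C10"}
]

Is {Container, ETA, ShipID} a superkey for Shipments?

Yes

All 12 rows have distinct {Container, ETA, ShipID} values, so {Container, ETA, ShipID} → (all attributes) holds and {Container, ETA, ShipID} is a superkey.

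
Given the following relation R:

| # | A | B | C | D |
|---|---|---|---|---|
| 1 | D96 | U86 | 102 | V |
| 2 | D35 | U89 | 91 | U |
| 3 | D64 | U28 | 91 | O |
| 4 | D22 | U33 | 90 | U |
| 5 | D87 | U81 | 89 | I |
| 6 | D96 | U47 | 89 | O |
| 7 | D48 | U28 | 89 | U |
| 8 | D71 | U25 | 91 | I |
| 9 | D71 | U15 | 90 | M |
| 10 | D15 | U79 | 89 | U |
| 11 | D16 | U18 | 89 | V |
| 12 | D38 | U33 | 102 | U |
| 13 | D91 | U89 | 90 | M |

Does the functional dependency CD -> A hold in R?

(C=102, D=V): row 1 → A = D96 ✓
(C=91, D=U): row 2 → A = D35 ✓
(C=91, D=O): row 3 → A = D64 ✓
(C=90, D=U): row 4 → A = D22 ✓
(C=89, D=I): row 5 → A = D87 ✓
(C=89, D=O): row 6 → A = D96 ✓
(C=89, D=U): rows 7, 10 → A takes values {D48, D15} — violation
(C=91, D=I): row 8 → A = D71 ✓
(C=90, D=M): rows 9, 13 → A takes values {D71, D91} — violation
(C=89, D=V): row 11 → A = D16 ✓
(C=102, D=U): row 12 → A = D38 ✓
Two rows agree on CD but differ on A, so CD -> A does not hold.

No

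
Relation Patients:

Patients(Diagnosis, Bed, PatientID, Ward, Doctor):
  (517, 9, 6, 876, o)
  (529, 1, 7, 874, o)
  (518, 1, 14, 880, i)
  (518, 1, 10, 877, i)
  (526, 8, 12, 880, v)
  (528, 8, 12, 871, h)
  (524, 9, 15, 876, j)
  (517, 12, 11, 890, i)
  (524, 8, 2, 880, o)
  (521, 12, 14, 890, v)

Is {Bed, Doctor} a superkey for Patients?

Two distinct rows share (Bed=1, Doctor=i), so {Bed, Doctor} does not determine every attribute — not a superkey.

No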